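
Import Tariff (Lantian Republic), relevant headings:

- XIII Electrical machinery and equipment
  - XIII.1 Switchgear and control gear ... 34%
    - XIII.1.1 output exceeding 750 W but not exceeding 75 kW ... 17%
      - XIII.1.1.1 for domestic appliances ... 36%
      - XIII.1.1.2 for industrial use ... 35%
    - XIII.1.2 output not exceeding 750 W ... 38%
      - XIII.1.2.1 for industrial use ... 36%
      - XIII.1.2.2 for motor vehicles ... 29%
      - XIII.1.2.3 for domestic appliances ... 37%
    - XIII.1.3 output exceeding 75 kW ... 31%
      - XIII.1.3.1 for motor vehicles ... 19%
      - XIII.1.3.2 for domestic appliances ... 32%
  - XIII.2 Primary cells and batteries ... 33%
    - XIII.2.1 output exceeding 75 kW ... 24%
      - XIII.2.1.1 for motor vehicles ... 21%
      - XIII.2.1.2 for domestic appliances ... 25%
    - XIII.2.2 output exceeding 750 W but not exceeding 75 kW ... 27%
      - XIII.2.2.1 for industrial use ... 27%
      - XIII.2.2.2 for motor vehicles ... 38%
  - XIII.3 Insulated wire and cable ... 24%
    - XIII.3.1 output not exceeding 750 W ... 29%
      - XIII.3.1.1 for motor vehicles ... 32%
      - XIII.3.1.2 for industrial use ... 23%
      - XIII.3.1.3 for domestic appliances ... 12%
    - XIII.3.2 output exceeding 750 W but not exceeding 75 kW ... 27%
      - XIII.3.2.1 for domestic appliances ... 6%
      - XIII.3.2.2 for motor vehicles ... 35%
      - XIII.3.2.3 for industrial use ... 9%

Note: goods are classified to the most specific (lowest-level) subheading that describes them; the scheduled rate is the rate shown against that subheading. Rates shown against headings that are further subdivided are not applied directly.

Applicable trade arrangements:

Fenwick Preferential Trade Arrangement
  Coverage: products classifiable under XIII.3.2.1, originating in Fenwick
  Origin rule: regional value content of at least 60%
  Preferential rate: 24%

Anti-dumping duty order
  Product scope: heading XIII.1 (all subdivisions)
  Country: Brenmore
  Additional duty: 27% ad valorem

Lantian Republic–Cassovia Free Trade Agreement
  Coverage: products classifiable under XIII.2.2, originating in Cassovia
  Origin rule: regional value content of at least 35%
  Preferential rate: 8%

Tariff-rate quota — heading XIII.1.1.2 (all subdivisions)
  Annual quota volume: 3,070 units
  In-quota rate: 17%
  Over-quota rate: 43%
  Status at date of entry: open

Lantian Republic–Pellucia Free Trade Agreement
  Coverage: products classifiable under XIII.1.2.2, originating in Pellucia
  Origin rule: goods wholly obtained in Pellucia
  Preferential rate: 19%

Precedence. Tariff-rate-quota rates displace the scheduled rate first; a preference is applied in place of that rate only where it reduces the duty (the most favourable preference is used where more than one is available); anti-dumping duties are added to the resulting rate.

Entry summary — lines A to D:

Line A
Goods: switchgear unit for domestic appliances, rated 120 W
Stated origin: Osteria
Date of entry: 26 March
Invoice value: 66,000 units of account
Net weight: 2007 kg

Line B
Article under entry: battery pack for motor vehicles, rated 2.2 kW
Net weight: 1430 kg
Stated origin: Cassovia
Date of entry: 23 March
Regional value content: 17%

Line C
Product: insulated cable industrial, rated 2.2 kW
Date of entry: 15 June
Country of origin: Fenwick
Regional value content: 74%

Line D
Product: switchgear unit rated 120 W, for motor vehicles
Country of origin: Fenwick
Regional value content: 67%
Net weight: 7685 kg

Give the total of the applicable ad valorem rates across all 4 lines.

113%

Line A: switchgear unit → XIII.1; rated 120 W → XIII.1.2; for domestic appliances → XIII.1.2.3. Scheduled 37%. No special measure applies. → 37%.
Line B: battery pack → XIII.2; rated 2.2 kW → XIII.2.2; for motor vehicles → XIII.2.2.2. Scheduled 38%. Cassovia agreement on XIII.2.2: RVC < 35%. → 38%.
Line C: insulated cable → XIII.3; rated 2.2 kW → XIII.3.2; industrial → XIII.3.2.3. Scheduled 9%. Fenwick agreement on XIII.3.2.1: XIII.3.2.3 not covered. → 9%.
Line D: switchgear unit → XIII.1; rated 120 W → XIII.1.2; for motor vehicles → XIII.1.2.2. Scheduled 29%. Fenwick agreement on XIII.3.2.1: XIII.1.2.2 not covered. → 29%.
Sum: 37% + 38% + 9% + 29% = 113%.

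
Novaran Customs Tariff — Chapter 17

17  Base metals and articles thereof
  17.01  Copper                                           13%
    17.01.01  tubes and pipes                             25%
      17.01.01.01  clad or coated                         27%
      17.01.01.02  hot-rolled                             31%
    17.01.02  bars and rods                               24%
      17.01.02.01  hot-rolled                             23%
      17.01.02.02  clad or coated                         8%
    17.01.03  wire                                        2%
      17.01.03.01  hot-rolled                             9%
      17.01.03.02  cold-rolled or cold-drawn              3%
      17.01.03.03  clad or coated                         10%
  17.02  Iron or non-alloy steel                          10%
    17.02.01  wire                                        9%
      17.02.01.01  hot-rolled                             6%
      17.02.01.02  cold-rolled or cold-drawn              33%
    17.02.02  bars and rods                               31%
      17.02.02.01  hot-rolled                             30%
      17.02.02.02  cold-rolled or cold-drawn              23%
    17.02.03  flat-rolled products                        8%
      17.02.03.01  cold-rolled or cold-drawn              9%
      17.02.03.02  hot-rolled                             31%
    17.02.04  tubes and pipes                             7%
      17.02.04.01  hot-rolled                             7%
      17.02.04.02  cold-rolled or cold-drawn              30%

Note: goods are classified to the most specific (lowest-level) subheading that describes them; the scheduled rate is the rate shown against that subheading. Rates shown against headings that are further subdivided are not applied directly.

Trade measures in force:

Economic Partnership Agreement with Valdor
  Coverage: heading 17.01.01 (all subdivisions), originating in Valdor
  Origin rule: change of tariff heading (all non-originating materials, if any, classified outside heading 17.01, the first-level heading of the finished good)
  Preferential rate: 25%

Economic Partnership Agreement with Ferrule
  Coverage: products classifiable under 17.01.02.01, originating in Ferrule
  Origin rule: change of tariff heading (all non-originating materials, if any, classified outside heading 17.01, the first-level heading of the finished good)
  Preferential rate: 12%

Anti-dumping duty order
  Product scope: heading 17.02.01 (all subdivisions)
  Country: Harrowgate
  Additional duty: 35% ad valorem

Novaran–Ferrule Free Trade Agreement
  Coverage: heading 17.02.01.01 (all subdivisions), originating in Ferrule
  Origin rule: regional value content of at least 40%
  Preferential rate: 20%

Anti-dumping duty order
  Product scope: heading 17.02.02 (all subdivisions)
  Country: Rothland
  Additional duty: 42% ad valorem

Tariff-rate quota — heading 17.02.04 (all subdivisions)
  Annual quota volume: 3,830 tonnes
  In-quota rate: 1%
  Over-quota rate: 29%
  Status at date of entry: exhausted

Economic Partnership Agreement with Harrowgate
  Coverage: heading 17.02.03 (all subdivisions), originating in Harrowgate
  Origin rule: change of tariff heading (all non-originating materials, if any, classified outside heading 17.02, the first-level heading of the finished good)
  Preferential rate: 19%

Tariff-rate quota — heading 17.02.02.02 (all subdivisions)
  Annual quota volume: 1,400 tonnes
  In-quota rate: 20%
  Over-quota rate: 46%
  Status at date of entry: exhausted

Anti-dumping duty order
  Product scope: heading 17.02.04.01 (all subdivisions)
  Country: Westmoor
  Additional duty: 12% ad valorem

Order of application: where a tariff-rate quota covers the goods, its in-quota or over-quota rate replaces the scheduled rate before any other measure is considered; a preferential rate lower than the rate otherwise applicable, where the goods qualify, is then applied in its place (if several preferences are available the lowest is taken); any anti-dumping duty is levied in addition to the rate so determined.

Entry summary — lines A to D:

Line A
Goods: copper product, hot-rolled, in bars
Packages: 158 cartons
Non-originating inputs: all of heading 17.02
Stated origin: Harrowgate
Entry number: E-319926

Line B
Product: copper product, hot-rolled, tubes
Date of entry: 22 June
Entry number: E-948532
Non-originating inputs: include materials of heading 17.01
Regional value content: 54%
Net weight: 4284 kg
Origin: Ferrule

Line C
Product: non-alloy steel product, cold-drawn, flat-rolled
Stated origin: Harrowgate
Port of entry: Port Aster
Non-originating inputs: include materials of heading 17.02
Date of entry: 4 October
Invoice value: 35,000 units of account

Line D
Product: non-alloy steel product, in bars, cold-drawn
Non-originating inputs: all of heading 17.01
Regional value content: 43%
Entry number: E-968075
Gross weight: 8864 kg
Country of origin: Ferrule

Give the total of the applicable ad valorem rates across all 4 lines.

109%

Line A: copper → 17.01; in bars → 17.01.02; hot-rolled → 17.01.02.01. Scheduled 23%. Harrowgate agreement on 17.02.03: 17.01.02.01 not covered. → 23%.
Line B: copper → 17.01; tubes → 17.01.01; hot-rolled → 17.01.01.02. Scheduled 31%. Ferrule agreement on 17.01.02.01: 17.01.01.02 not covered; Ferrule agreement on 17.02.01.01: 17.01.01.02 not covered. → 31%.
Line C: non-alloy steel → 17.02; flat-rolled → 17.02.03; cold-drawn → 17.02.03.01. Scheduled 9%. Harrowgate agreement on 17.02.03: CTH not met. → 9%.
Line D: non-alloy steel → 17.02; in bars → 17.02.02; cold-drawn → 17.02.02.02. Scheduled 23%. quota on 17.02.02.02 exhausted → over-quota 46%; Ferrule agreement on 17.01.02.01: 17.02.02.02 not covered; Ferrule agreement on 17.02.01.01: 17.02.02.02 not covered. → 46%.
Sum: 23% + 31% + 9% + 46% = 109%.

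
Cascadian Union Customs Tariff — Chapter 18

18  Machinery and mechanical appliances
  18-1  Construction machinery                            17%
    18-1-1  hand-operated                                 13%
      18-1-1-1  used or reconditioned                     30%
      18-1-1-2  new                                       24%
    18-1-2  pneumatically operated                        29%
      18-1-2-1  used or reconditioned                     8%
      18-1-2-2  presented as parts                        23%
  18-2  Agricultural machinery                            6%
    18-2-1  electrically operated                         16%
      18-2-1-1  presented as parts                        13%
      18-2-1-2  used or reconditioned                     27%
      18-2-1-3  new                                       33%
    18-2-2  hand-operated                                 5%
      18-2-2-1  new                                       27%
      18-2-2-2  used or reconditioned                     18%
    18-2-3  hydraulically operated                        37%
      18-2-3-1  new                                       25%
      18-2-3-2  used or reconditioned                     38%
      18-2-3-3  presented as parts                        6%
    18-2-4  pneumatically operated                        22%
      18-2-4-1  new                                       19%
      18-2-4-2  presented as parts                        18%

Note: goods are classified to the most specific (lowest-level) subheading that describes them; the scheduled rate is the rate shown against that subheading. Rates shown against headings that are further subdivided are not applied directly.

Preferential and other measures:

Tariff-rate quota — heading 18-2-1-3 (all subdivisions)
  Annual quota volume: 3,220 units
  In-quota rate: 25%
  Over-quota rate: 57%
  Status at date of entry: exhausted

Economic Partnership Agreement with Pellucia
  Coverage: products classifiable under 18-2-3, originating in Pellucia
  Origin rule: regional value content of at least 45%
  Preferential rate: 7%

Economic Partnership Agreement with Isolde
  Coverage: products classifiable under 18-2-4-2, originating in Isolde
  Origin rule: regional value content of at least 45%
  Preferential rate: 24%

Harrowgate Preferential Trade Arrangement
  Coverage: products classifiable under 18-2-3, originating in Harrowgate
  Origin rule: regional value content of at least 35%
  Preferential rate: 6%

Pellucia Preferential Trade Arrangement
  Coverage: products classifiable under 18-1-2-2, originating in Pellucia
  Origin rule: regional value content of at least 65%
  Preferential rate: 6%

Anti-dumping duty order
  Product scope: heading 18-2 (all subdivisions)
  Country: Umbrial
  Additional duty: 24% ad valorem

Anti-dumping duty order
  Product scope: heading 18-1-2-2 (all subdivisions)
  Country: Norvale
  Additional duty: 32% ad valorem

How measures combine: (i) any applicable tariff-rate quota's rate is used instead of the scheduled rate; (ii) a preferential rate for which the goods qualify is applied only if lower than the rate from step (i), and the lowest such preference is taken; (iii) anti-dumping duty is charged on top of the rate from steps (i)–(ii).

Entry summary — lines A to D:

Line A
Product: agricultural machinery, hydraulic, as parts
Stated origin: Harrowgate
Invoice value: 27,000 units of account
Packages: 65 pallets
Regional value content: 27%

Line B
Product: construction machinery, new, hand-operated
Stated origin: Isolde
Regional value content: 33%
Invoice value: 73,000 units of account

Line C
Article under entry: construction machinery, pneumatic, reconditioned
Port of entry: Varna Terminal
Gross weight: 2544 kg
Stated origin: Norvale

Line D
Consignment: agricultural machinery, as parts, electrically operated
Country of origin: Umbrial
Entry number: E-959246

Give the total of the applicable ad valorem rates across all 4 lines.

75%

Line A: agricultural → 18-2; hydraulic → 18-2-3; as parts → 18-2-3-3. Scheduled 6%. Harrowgate agreement on 18-2-3: RVC < 35%. → 6%.
Line B: construction → 18-1; hand-operated → 18-1-1; new → 18-1-1-2. Scheduled 24%. Isolde agreement on 18-2-4-2: 18-1-1-2 not covered. → 24%.
Line C: construction → 18-1; pneumatic → 18-1-2; reconditioned → 18-1-2-1. Scheduled 8%. No special measure applies. → 8%.
Line D: agricultural → 18-2; electrically operated → 18-2-1; as parts → 18-2-1-1. Scheduled 13%. anti-dumping (Umbrial, 18-2): +24%; total 13% + 24% = 37%. → 37%.
Sum: 6% + 24% + 8% + 37% = 75%.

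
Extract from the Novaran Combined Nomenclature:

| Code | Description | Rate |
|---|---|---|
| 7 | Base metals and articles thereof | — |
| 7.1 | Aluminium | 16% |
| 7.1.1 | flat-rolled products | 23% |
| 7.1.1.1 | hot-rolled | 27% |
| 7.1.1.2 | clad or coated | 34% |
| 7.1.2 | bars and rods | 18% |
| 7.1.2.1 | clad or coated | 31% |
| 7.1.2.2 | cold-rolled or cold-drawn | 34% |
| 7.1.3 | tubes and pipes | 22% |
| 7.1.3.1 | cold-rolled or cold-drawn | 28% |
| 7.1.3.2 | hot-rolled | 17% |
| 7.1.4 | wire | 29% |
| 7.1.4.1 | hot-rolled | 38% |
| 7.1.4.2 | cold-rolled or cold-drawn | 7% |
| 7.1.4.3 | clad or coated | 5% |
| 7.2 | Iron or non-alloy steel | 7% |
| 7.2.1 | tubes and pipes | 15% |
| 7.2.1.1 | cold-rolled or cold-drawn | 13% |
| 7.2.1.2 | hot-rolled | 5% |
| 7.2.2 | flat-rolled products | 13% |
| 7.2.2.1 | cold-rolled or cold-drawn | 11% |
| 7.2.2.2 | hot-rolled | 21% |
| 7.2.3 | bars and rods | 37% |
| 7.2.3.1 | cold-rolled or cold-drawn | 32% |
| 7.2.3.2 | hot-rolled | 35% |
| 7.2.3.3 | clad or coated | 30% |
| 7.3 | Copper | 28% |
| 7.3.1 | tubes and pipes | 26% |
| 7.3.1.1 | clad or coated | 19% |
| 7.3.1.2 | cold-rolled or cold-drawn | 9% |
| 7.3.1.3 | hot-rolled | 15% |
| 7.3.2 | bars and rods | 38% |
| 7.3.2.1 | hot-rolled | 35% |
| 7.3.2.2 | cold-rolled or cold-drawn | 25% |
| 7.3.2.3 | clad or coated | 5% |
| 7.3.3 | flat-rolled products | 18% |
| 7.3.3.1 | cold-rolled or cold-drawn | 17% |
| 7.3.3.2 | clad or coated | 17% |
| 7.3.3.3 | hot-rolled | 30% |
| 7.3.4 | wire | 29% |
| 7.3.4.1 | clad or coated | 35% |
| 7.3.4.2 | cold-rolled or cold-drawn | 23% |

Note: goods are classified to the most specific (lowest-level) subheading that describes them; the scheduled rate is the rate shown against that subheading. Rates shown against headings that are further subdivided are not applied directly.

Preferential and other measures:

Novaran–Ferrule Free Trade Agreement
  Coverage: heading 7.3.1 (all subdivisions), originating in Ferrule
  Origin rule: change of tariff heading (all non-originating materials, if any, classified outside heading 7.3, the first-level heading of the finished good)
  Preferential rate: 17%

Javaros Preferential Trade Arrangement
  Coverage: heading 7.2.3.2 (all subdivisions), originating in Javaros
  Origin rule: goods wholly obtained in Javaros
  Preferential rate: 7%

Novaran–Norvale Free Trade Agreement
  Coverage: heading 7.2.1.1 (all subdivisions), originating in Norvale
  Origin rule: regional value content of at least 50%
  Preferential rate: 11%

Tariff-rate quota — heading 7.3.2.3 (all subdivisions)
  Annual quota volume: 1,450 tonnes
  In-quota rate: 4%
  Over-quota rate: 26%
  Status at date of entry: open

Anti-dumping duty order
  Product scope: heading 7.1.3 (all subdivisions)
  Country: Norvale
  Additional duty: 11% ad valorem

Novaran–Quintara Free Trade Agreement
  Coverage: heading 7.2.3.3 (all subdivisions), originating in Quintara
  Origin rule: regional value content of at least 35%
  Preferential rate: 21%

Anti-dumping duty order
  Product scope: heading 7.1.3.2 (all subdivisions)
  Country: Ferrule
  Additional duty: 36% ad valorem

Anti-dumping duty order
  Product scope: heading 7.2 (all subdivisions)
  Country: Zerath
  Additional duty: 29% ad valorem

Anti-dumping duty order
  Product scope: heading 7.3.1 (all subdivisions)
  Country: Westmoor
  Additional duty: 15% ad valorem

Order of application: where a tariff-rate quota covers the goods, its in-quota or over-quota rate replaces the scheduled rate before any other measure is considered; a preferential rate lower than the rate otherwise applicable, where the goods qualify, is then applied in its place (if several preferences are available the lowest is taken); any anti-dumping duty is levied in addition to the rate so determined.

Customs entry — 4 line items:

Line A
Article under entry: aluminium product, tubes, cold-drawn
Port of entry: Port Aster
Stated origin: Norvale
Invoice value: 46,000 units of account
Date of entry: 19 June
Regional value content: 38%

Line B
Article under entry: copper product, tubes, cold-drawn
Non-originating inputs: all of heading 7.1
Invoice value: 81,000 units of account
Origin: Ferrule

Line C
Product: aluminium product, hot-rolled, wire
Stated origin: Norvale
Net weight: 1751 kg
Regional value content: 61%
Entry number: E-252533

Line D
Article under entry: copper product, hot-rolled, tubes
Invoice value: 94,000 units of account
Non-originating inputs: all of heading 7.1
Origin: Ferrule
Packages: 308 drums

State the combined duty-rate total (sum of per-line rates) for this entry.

101%

Line A: aluminium → 7.1; tubes → 7.1.3; cold-drawn → 7.1.3.1. Scheduled 28%. Norvale agreement on 7.2.1.1: 7.1.3.1 not covered; anti-dumping (Norvale, 7.1.3): +11%; total 28% + 11% = 39%. → 39%.
Line B: copper → 7.3; tubes → 7.3.1; cold-drawn → 7.3.1.2. Scheduled 9%. Ferrule agreement on 7.3.1: CTH met → 17% available; preference 17% not lower than 9% → no reduction. → 9%.
Line C: aluminium → 7.1; wire → 7.1.4; hot-rolled → 7.1.4.1. Scheduled 38%. Norvale agreement on 7.2.1.1: 7.1.4.1 not covered. → 38%.
Line D: copper → 7.3; tubes → 7.3.1; hot-rolled → 7.3.1.3. Scheduled 15%. Ferrule agreement on 7.3.1: CTH met → 17% available; preference 17% not lower than 15% → no reduction. → 15%.
Sum: 39% + 9% + 38% + 15% = 101%.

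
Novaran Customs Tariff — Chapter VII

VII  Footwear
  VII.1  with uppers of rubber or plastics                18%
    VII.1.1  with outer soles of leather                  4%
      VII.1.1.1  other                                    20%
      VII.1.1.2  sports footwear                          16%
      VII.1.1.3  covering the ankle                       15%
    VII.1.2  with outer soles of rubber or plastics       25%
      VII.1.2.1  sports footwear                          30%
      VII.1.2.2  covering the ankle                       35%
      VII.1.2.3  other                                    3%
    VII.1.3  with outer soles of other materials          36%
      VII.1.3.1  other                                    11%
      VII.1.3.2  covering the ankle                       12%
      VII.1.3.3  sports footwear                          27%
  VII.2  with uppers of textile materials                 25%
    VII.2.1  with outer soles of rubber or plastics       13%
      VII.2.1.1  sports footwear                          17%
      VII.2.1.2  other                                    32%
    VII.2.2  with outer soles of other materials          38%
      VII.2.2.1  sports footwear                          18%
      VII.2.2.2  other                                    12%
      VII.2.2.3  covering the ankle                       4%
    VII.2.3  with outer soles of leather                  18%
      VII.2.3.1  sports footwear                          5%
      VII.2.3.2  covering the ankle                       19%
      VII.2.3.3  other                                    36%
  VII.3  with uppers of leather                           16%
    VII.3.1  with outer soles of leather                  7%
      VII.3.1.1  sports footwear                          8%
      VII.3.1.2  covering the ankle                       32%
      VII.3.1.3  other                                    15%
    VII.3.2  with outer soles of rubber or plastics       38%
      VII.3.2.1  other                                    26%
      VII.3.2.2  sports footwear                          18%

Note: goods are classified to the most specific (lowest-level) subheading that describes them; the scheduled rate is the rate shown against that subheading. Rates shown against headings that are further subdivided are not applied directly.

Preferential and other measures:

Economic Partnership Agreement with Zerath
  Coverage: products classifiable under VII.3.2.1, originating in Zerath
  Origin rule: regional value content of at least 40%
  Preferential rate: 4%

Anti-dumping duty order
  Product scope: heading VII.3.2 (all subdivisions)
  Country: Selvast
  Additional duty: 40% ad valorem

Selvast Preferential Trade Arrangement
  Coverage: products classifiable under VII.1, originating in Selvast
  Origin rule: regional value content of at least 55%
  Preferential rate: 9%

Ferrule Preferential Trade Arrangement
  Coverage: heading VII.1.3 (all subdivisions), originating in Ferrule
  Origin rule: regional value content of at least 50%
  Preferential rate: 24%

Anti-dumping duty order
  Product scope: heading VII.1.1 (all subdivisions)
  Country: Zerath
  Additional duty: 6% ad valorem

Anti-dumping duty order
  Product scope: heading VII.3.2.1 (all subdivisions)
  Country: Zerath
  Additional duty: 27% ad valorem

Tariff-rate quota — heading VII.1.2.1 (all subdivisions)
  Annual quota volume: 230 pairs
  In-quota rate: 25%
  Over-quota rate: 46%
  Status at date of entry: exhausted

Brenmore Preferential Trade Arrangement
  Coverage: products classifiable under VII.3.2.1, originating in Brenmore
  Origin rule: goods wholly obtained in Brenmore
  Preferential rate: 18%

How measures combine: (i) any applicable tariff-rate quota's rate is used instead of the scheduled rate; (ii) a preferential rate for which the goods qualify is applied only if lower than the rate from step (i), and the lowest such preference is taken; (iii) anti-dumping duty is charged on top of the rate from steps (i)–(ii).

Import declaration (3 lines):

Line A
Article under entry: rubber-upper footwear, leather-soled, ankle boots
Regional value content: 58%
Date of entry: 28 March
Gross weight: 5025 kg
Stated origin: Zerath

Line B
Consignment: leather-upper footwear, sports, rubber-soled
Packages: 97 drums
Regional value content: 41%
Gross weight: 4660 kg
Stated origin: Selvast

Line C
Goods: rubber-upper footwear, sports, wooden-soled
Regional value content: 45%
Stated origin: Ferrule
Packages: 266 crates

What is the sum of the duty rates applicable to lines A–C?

Line A: rubber-upper → VII.1; leather-soled → VII.1.1; ankle boots → VII.1.1.3. Scheduled 15%. Zerath agreement on VII.3.2.1: VII.1.1.3 not covered; anti-dumping (Zerath, VII.1.1): +6%; total 15% + 6% = 21%. → 21%.
Line B: leather-upper → VII.3; rubber-soled → VII.3.2; sports → VII.3.2.2. Scheduled 18%. Selvast agreement on VII.1: VII.3.2.2 not covered; anti-dumping (Selvast, VII.3.2): +40%; total 18% + 40% = 58%. → 58%.
Line C: rubber-upper → VII.1; wooden-soled → VII.1.3; sports → VII.1.3.3. Scheduled 27%. Ferrule agreement on VII.1.3: RVC < 50%. → 27%.
Sum: 21% + 58% + 27% = 106%.

106%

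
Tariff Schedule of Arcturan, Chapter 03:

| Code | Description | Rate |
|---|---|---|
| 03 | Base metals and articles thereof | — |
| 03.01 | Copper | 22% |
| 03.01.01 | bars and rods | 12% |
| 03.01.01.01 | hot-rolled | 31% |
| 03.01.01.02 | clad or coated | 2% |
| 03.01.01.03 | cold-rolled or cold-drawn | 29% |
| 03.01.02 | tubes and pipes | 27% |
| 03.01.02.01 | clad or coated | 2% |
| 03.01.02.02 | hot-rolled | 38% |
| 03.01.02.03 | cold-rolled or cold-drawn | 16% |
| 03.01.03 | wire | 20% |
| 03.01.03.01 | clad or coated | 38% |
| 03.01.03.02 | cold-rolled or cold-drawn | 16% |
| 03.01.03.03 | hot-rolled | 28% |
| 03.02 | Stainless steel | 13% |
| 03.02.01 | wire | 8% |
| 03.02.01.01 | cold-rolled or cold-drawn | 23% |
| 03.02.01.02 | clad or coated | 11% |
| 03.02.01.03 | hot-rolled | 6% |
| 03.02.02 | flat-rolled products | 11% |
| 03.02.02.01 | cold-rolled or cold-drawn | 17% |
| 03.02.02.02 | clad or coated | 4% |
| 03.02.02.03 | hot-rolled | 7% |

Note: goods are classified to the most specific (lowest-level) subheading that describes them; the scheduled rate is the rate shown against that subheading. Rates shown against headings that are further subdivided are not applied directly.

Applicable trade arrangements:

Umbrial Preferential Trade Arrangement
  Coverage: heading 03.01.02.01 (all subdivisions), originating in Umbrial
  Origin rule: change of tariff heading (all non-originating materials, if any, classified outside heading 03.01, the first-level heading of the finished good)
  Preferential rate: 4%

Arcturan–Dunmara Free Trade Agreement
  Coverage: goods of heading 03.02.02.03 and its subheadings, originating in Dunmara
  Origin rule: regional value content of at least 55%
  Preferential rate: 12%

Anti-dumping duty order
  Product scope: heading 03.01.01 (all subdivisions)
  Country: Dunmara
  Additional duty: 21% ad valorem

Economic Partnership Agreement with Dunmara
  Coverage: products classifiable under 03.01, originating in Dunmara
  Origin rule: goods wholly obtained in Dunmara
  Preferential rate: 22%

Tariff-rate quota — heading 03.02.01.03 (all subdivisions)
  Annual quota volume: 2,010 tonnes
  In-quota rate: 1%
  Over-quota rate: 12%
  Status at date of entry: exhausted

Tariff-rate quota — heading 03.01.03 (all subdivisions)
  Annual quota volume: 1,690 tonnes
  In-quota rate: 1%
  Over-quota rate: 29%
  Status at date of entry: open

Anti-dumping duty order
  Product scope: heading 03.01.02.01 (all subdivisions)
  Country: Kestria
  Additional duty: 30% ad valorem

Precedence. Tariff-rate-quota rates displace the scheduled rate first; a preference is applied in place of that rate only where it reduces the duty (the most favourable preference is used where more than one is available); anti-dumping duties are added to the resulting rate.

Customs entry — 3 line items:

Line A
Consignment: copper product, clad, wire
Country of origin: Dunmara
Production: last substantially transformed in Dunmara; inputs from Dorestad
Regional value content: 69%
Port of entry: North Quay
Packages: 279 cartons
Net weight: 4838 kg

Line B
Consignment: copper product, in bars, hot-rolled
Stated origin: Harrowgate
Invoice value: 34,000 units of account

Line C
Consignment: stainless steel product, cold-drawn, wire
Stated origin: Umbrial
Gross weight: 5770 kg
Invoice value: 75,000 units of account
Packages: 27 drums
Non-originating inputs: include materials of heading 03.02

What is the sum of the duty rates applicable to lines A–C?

Line A: copper → 03.01; wire → 03.01.03; clad → 03.01.03.01. Scheduled 38%. quota on 03.01.03 open → in-quota 1%; Dunmara agreement on 03.02.02.03: 03.01.03.01 not covered; Dunmara agreement on 03.01: not wholly obtained. → 1%.
Line B: copper → 03.01; in bars → 03.01.01; hot-rolled → 03.01.01.01. Scheduled 31%. No special measure applies. → 31%.
Line C: stainless steel → 03.02; wire → 03.02.01; cold-drawn → 03.02.01.01. Scheduled 23%. Umbrial agreement on 03.01.02.01: 03.02.01.01 not covered. → 23%.
Sum: 1% + 31% + 23% = 55%.

55%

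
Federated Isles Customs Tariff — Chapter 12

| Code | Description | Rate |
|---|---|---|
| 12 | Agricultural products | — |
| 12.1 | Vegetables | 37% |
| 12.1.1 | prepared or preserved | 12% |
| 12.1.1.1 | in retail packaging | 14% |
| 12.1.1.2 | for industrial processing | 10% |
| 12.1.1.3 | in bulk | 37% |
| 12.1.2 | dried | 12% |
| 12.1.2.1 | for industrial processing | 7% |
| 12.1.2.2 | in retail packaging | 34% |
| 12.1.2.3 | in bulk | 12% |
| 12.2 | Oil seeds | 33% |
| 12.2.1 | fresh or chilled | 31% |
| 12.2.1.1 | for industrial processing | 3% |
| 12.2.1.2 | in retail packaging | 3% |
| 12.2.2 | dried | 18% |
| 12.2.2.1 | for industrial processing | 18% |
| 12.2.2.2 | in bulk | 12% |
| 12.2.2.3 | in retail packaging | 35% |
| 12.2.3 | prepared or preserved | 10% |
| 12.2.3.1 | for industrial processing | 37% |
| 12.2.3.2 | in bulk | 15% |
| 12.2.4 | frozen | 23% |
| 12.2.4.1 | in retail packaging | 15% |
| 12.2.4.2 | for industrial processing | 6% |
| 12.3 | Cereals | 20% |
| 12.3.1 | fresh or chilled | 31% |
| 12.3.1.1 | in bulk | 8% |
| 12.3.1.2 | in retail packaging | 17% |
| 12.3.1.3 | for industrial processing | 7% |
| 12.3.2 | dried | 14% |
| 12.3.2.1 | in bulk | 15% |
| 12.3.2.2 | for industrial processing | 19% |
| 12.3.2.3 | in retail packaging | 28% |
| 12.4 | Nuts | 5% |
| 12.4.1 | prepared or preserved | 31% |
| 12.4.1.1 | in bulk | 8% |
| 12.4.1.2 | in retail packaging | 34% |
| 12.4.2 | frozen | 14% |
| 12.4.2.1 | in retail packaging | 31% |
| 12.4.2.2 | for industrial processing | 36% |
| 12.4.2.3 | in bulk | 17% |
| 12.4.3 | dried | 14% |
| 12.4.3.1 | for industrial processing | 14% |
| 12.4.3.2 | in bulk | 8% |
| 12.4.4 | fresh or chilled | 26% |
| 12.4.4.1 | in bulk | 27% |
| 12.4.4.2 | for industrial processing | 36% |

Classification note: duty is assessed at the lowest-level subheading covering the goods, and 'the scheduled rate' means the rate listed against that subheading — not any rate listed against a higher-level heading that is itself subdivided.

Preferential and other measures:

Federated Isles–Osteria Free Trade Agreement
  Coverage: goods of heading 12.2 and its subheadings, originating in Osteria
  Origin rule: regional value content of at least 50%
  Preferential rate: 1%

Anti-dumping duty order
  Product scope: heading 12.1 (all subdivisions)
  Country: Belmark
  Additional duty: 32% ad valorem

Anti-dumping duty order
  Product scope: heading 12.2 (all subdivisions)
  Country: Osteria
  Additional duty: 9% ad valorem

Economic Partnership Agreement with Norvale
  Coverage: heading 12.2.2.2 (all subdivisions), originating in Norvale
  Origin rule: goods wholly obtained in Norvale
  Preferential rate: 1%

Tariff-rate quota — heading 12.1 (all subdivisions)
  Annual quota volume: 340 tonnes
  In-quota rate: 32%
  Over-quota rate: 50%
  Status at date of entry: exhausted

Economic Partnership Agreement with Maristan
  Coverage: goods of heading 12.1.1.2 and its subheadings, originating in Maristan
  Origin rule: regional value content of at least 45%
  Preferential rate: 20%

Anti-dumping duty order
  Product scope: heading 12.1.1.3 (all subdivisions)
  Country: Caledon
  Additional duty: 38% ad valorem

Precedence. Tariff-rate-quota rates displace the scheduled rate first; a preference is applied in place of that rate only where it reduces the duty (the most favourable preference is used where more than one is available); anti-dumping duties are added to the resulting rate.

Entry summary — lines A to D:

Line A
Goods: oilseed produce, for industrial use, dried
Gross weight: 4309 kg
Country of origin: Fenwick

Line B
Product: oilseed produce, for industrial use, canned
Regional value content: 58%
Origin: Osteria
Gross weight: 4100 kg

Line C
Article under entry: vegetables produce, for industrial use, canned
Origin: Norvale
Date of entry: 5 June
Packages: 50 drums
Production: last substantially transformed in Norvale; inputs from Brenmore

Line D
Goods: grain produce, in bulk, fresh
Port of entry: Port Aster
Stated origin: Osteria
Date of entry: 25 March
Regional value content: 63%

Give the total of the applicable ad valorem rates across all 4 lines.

86%

Line A: oilseed → 12.2; dried → 12.2.2; for industrial use → 12.2.2.1. Scheduled 18%. No special measure applies. → 18%.
Line B: oilseed → 12.2; canned → 12.2.3; for industrial use → 12.2.3.1. Scheduled 37%. Osteria agreement on 12.2: RVC ≥ 50% → 1% available; preferential 1%; anti-dumping (Osteria, 12.2): +9%; total 1% + 9% = 10%. → 10%.
Line C: vegetables → 12.1; canned → 12.1.1; for industrial use → 12.1.1.2. Scheduled 10%. quota on 12.1 exhausted → over-quota 50%; Norvale agreement on 12.2.2.2: 12.1.1.2 not covered. → 50%.
Line D: grain → 12.3; fresh → 12.3.1; in bulk → 12.3.1.1. Scheduled 8%. Osteria agreement on 12.2: 12.3.1.1 not covered. → 8%.
Sum: 18% + 10% + 50% + 8% = 86%.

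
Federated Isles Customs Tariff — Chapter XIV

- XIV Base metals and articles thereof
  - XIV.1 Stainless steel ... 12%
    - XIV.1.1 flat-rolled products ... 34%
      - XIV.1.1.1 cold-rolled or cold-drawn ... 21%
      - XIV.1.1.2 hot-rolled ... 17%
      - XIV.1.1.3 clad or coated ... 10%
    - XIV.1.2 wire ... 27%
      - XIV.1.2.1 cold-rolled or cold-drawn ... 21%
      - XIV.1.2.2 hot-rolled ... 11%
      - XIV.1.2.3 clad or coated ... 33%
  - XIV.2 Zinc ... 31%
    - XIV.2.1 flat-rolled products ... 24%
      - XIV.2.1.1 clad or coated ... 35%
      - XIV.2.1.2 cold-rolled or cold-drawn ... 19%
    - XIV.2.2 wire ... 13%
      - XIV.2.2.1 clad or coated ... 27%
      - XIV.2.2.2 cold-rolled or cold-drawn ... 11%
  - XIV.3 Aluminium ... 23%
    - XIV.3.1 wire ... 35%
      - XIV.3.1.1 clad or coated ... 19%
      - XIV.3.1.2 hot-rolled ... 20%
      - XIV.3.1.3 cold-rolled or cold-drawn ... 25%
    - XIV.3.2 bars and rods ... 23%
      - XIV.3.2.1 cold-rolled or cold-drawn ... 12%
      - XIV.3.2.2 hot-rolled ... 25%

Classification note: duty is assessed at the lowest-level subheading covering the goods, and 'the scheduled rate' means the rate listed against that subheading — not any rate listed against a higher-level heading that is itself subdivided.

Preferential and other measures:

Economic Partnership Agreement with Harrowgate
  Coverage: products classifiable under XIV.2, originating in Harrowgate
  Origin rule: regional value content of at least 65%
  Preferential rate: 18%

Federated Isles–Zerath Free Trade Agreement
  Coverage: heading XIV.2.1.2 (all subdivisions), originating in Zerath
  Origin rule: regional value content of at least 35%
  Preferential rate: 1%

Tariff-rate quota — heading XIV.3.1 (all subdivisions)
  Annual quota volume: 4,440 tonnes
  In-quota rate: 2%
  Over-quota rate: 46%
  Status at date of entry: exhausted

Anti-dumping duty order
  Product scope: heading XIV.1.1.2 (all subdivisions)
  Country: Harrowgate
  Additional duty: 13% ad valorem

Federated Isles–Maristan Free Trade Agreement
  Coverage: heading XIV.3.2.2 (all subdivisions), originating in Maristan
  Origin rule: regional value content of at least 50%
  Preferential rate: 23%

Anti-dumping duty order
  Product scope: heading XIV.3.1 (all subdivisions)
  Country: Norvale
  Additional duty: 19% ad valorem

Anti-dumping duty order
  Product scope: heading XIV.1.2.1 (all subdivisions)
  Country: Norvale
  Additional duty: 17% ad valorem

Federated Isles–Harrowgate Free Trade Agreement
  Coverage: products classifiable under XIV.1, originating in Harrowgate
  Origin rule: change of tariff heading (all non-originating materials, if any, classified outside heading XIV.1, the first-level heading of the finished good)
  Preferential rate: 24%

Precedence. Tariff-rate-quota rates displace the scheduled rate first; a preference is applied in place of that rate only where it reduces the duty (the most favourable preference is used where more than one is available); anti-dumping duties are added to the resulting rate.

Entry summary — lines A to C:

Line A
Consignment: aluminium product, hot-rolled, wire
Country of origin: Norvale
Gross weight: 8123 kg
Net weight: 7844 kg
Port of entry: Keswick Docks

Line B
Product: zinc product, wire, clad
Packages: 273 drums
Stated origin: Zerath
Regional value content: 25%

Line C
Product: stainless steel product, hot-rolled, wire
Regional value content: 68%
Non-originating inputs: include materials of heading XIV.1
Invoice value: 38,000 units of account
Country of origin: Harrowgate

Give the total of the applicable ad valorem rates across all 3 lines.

103%

Line A: aluminium → XIV.3; wire → XIV.3.1; hot-rolled → XIV.3.1.2. Scheduled 20%. quota on XIV.3.1 exhausted → over-quota 46%; anti-dumping (Norvale, XIV.3.1): +19%; total 46% + 19% = 65%. → 65%.
Line B: zinc → XIV.2; wire → XIV.2.2; clad → XIV.2.2.1. Scheduled 27%. Zerath agreement on XIV.2.1.2: XIV.2.2.1 not covered. → 27%.
Line C: stainless steel → XIV.1; wire → XIV.1.2; hot-rolled → XIV.1.2.2. Scheduled 11%. Harrowgate agreement on XIV.2: XIV.1.2.2 not covered; Harrowgate agreement on XIV.1: CTH not met. → 11%.
Sum: 65% + 27% + 11% = 103%.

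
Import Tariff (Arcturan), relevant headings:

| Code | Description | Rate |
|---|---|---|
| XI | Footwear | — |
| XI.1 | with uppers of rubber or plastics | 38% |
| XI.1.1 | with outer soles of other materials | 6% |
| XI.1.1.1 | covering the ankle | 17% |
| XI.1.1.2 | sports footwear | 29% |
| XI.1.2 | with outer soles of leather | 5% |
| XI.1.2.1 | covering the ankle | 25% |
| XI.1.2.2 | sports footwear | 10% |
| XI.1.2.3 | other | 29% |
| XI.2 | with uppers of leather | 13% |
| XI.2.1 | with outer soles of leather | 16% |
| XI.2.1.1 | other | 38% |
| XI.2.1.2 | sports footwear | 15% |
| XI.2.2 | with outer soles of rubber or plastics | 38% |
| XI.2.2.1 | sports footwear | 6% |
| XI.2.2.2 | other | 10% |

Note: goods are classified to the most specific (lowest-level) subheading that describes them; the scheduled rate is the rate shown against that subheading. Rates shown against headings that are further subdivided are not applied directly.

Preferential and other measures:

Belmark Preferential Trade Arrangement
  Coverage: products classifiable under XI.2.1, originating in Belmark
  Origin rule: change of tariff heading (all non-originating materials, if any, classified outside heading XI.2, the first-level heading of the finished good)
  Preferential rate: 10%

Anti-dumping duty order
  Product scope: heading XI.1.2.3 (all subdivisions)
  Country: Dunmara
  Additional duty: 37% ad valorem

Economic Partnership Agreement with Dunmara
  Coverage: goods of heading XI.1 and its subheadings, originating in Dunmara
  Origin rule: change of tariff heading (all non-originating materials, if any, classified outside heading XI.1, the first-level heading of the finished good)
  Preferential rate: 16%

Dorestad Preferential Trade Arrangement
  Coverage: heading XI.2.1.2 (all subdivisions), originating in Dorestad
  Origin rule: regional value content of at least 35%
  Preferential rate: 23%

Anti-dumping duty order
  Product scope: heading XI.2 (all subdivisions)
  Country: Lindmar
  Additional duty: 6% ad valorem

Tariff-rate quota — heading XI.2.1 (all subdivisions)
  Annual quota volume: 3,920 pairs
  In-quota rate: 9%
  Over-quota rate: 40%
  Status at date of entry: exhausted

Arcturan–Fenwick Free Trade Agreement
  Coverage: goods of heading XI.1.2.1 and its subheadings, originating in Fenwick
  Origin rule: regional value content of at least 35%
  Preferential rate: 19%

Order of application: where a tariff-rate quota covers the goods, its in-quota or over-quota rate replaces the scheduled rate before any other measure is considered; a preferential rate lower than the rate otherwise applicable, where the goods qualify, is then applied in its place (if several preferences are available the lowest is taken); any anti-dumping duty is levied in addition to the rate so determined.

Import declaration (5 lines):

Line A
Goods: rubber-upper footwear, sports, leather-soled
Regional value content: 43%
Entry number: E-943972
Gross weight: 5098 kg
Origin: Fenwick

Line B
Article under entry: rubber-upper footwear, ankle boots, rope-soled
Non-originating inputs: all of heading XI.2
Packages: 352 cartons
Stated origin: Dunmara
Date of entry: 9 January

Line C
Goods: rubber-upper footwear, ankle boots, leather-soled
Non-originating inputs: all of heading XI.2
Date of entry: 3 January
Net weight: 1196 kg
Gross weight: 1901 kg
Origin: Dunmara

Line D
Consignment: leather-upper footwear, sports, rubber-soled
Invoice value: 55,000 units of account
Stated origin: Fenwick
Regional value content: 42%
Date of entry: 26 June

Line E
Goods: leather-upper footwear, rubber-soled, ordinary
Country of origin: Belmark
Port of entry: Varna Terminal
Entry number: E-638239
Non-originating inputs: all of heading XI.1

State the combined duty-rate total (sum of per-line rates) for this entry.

Line A: rubber-upper → XI.1; leather-soled → XI.1.2; sports → XI.1.2.2. Scheduled 10%. Fenwick agreement on XI.1.2.1: XI.1.2.2 not covered. → 10%.
Line B: rubber-upper → XI.1; rope-soled → XI.1.1; ankle boots → XI.1.1.1. Scheduled 17%. Dunmara agreement on XI.1: CTH met → 16% available; preferential 16%. → 16%.
Line C: rubber-upper → XI.1; leather-soled → XI.1.2; ankle boots → XI.1.2.1. Scheduled 25%. Dunmara agreement on XI.1: CTH met → 16% available; preferential 16%. → 16%.
Line D: leather-upper → XI.2; rubber-soled → XI.2.2; sports → XI.2.2.1. Scheduled 6%. Fenwick agreement on XI.1.2.1: XI.2.2.1 not covered. → 6%.
Line E: leather-upper → XI.2; rubber-soled → XI.2.2; ordinary → XI.2.2.2. Scheduled 10%. Belmark agreement on XI.2.1: XI.2.2.2 not covered. → 10%.
Sum: 10% + 16% + 16% + 6% + 10% = 58%.

58%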